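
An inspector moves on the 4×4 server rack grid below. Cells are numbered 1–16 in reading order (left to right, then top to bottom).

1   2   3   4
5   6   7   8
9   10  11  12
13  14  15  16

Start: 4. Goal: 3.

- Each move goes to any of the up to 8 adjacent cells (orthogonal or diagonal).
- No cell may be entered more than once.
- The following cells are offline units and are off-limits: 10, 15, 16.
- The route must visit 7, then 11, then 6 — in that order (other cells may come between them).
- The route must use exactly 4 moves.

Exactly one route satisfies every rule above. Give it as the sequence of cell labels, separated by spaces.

The waypoints must appear in the order 7, 11, 6, with no cell reused.
Route from 4: down-left to 7, down to 11, up-left to 6, up-right to 3 — 4 moves in all.
Check: order respected (7 at step 1, 11 at step 2, 6 at step 3); 4 moves as required.

4 7 11 6 3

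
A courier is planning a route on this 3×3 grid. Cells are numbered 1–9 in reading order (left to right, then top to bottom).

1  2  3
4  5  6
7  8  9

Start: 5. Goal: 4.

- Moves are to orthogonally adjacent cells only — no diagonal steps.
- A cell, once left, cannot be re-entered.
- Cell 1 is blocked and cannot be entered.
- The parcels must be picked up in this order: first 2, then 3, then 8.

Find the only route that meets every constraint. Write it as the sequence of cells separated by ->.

The waypoints must appear in the order 2, 3, 8, with no cell reused.
Route from 5: up to 2, right to 3, 2× down (reaching 9), 2× left (reaching 7), up to 4 — 7 moves in all.
Check: order respected (2 at step 1, 3 at step 2, 8 at step 5).

5 -> 2 -> 3 -> 6 -> 9 -> 8 -> 7 -> 4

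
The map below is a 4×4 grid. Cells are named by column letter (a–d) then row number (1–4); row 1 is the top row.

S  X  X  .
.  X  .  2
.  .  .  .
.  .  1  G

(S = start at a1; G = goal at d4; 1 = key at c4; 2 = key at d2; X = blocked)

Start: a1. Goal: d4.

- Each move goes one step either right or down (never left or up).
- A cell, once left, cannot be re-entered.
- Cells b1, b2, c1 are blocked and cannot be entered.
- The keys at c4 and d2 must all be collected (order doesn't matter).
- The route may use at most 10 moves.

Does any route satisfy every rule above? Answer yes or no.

no

c4 is below but to the left of d2: going d2 → c4 would need a leftward move and c4 → d2 an upward move, so no right/down-only route can visit both required cells.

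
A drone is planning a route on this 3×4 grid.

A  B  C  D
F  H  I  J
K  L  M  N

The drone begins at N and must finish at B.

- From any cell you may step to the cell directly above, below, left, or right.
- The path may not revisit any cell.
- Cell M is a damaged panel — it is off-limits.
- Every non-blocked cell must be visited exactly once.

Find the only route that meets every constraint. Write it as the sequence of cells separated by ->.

N -> J -> D -> C -> I -> H -> L -> K -> F -> A -> B

Need to visit all 11 open cells exactly once, starting at N and ending at B.
Cell L has only two open neighbours (H and K), so the path must pass straight through it: one of those is the cell it's entered from and the other is where it exits.
Route from N: 2× up (reaching D), left to C, down to I, left to H, down to L, left to K, 2× up (reaching A), right to B — 10 moves in all.
Check: all 11 open cells covered.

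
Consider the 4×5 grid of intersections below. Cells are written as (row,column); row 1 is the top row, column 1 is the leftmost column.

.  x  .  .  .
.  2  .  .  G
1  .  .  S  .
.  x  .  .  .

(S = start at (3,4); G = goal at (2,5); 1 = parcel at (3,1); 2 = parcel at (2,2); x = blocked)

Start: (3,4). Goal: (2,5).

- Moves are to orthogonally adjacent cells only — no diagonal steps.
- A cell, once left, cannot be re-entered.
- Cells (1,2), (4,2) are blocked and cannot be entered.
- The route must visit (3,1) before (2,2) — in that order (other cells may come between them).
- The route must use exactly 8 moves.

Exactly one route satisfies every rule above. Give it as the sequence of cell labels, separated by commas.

The waypoints must appear in the order (3,1), (2,2), with no cell reused.
Route from (3,4): left 3 to (3,1), up 1 to (2,1), right 4 to (2,5) — 8 moves in all.
Check: order respected (1 at step 3, 2 at step 5); 8 moves as required.

(3,4), (3,3), (3,2), (3,1), (2,1), (2,2), (2,3), (2,4), (2,5)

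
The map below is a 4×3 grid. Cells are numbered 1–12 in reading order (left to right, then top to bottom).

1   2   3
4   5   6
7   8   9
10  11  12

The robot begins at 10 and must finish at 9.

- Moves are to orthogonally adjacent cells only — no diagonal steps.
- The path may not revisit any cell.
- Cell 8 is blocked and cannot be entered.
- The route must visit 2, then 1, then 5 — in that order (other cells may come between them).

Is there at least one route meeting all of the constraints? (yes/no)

Ignoring the required order, 1 revisit-free route from 10 to 9 passes through all of 2, 1, and 5; the waypoint orders that occur are 1 → 2 → 5 (1) — never 2 → 1 → 5.

no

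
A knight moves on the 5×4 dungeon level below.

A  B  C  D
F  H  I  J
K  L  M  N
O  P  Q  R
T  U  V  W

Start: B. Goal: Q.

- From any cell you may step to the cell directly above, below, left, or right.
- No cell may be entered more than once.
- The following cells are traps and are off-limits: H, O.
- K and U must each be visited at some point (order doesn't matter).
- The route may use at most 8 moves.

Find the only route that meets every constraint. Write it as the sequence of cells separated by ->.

The 8-move cap with required stops at K, U leaves no slack for detours.
Route from B: left 1 to A, down 2 to K, right 1 to L, down 2 to U, right 1 to V, up 1 to Q — 8 moves in all.
Check: all required cells visited; 8 ≤ 8 moves.

B -> A -> F -> K -> L -> P -> U -> V -> Q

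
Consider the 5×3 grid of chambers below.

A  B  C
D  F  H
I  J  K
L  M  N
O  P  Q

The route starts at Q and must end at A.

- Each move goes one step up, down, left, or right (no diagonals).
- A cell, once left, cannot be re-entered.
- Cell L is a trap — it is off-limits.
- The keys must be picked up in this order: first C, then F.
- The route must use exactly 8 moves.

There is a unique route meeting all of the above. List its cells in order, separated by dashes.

Q - N - K - H - C - B - F - D - A

The waypoints must appear in the order C, F, with no cell reused.
Route from Q: 4× up (reaching C), left to B, down to F, left to D, up to A — 8 moves in all.
Check: order respected (C at step 4, F at step 6); 8 moves as required.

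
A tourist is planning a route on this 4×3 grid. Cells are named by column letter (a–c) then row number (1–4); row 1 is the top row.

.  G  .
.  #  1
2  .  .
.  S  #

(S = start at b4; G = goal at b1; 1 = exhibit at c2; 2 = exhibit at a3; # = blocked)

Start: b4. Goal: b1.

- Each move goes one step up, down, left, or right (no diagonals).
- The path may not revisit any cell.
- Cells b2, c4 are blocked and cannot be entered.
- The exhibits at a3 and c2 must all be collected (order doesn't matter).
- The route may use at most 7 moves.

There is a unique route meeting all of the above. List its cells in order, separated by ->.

b4 -> a4 -> a3 -> b3 -> c3 -> c2 -> c1 -> b1

Any route must reach a3 and c2 and still end at b1 within 7 moves, so the order of the required stops is forced.
Route from b4: left 1 to a4, up 1 to a3, right 2 to c3, up 2 to c1, left 1 to b1 — 7 moves in all.
Check: all required cells visited; 7 ≤ 7 moves.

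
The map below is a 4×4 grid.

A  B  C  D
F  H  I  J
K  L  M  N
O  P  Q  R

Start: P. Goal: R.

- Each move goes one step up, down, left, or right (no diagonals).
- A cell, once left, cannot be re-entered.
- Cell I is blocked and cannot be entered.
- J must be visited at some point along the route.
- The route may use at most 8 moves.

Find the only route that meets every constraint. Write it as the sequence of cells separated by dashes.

P - L - H - B - C - D - J - N - R

Any route must reach J and still end at R within 8 moves, so the order of the required stops is forced.
Route from P: up 3 to B, right 2 to D, down 3 to R — 8 moves in all.
Check: all required cells visited; 8 ≤ 8 moves.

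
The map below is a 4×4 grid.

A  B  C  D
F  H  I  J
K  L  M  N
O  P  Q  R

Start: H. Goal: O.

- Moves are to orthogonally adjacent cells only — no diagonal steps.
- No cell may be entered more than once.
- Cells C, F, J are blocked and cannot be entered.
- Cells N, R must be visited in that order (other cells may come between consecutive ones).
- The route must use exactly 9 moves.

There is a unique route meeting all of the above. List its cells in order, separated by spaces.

H I M N R Q P L K O

The waypoints must appear in the order N, R, with no cell reused.
Route from H: right to I, down to M, right to N, down to R, 2× left (reaching P), up to L, left to K, down to O — 9 moves in all.
Check: order respected (N at step 3, R at step 4); 9 moves as required.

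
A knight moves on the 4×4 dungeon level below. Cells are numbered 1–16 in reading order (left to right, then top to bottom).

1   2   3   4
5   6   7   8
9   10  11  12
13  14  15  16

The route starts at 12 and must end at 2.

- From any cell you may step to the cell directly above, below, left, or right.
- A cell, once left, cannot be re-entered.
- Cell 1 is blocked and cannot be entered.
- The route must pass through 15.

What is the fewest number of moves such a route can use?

6

Any route passes through 15 somewhere between 12 and 2. Summing Manhattan distances along the two legs (12 → 15 → 2) gives a lower bound of 2 + 4 = 6 moves.
A route of 6 moves achieves this: 12 → 16 → 15 → 11 → 7 → 3 → 2.
Since 6 matches the lower bound, it is optimal.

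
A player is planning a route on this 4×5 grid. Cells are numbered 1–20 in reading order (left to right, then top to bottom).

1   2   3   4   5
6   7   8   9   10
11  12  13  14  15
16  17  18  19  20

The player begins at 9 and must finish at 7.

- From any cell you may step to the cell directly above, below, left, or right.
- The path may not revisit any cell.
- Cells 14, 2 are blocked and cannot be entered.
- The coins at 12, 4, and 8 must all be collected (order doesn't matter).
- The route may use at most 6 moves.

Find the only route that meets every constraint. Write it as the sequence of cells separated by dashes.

Any route must reach 12, 4, and 8 and still end at 7 within 6 moves, so the order of the required stops is forced.
Route from 9: up 1 to 4, left 1 to 3, down 2 to 13, left 1 to 12, up 1 to 7 — 6 moves in all.
Check: all required cells visited; 6 ≤ 6 moves.

9 - 4 - 3 - 8 - 13 - 12 - 7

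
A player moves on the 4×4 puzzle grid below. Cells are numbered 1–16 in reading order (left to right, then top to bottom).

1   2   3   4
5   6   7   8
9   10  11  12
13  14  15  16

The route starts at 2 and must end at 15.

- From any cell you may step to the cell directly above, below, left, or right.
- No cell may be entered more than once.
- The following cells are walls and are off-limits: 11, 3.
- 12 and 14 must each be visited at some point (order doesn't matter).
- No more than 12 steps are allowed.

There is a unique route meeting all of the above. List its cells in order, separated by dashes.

Any route must reach 12 and 14 and still end at 15 within 12 moves, so the order of the required stops is forced.
Route from 2: left to 1, 3× down (reaching 13), right to 14, 2× up (reaching 6), 2× right (reaching 8), 2× down (reaching 16), left to 15 — 12 moves in all.
Check: all required cells visited; 12 ≤ 12 moves.

2 - 1 - 5 - 9 - 13 - 14 - 10 - 6 - 7 - 8 - 12 - 16 - 15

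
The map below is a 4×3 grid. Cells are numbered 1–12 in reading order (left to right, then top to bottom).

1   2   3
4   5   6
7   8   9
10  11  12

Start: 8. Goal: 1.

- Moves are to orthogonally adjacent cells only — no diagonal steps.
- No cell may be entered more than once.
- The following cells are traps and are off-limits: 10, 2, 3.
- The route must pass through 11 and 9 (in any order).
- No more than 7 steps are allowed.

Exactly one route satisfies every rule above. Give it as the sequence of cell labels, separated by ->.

The budget equals the shortest possible length, so every move has to be on a shortest route through the required cells.
Route from 8: down to 11, right to 12, 2× up (reaching 6), 2× left (reaching 4), up to 1 — 7 moves in all.
Check: all required cells visited; 7 ≤ 7 moves.

8 -> 11 -> 12 -> 9 -> 6 -> 5 -> 4 -> 1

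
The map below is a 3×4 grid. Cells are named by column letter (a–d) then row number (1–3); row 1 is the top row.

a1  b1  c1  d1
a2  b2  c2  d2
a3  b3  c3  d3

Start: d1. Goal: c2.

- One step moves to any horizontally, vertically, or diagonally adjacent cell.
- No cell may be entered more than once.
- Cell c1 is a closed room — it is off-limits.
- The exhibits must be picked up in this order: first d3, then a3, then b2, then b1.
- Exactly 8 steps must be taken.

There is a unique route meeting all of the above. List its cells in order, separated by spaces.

d1 d2 d3 c3 b3 a3 b2 b1 c2

The waypoints must appear in the order d3, a3, b2, b1, with no cell reused.
Route from d1: down 2 to d3, left 3 to a3, up-right 1 to b2, up 1 to b1, down-right 1 to c2 — 8 moves in all.
Check: order respected (d3 at step 2, a3 at step 5, b2 at step 6, b1 at step 7); 8 moves as required.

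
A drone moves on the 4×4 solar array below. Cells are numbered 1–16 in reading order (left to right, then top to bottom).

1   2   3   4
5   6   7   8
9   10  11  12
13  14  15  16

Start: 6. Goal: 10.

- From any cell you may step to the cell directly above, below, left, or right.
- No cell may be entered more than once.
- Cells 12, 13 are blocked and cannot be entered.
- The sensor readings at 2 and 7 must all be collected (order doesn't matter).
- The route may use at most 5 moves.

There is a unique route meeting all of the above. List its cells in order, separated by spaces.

The 5-move cap with required stops at 2, 7 leaves no slack for detours.
Route from 6: up to 2, right to 3, 2× down (reaching 11), left to 10 — 5 moves in all.
Check: all required cells visited; 5 ≤ 5 moves.

6 2 3 7 11 10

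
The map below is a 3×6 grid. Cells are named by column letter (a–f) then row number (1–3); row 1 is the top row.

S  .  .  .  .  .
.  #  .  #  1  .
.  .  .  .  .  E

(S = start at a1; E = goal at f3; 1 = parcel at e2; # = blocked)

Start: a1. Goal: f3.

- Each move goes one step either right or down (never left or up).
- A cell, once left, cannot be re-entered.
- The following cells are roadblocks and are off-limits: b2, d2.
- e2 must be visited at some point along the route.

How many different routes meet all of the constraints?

A right/down-only route from a1 to f3 makes exactly 2 down-moves and 5 right-moves in some order.
With no other constraints that would be C(7,2) = 21 routes.
Split at e2 and multiply the segment counts (each segment already excludes blocked cells): a1→e2: 1; e2→f3: 2; product = 2.
That gives 2 routes.

2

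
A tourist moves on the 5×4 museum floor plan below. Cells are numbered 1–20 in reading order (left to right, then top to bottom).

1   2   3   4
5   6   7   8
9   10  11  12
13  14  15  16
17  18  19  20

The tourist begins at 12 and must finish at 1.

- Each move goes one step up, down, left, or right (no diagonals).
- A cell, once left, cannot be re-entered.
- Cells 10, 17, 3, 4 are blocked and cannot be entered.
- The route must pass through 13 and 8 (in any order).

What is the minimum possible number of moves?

Any route passes through 13 and 8 in some order between 12 and 1. Summing Manhattan distances along each leg and taking the cheapest ordering (12 → 8 → 13 → 1) gives a lower bound of 1 + 5 + 3 = 9 moves.
A route of 9 moves achieves this: 12 → 8 → 7 → 11 → 15 → 14 → 13 → 9 → 5 → 1.
Since 9 matches the lower bound, it is optimal.

9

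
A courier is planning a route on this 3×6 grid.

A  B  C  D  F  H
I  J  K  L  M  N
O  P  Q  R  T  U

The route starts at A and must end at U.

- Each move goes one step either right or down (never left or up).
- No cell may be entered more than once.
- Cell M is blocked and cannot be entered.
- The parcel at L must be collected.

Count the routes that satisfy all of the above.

A right/down-only route from A to U makes exactly 2 down-moves and 5 right-moves in some order.
With no other constraints that would be C(7,2) = 21 routes.
Split at L and multiply the segment counts (each segment already excludes blocked cells): A→L: 4; L→U: 1; product = 4.
That gives 4 routes.

4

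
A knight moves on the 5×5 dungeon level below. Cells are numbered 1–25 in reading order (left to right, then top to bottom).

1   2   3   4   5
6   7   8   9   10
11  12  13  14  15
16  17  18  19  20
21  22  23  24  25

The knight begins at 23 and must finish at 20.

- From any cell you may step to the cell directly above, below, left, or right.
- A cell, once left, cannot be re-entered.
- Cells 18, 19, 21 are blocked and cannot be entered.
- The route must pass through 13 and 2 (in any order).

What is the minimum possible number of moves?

11

Any route passes through 13 and 2 in some order between 23 and 20. Summing Manhattan distances along each leg and taking the cheapest ordering (23 → 13 → 2 → 20) gives a lower bound of 2 + 3 + 6 = 11 moves.
A route of 11 moves achieves this: 23 → 22 → 17 → 12 → 7 → 2 → 3 → 8 → 13 → 14 → 15 → 20.
Since 11 matches the lower bound, it is optimal.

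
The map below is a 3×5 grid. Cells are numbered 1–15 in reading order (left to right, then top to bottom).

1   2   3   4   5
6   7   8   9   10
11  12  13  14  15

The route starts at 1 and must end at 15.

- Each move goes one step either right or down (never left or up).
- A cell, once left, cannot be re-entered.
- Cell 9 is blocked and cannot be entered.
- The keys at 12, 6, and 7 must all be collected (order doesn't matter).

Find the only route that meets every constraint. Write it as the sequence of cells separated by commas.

Moves only go right or down, so the column and row indices never decrease.
Route from 1: down to 6, right to 7, down to 12, 3× right (reaching 15) — 6 moves in all.
Check: all required cells visited.

1, 6, 7, 12, 13, 14, 15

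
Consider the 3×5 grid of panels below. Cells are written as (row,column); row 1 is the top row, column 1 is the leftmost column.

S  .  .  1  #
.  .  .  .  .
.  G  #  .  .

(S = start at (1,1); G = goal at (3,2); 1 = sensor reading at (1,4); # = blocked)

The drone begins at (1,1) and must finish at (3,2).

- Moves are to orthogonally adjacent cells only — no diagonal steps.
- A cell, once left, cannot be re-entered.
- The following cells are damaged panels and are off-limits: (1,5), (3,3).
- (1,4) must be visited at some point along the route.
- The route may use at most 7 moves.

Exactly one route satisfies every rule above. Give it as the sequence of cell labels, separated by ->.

(1,1) -> (1,2) -> (1,3) -> (1,4) -> (2,4) -> (2,3) -> (2,2) -> (3,2)

The budget equals the shortest possible length, so every move has to be on a shortest route through the required cells.
Route from (1,1): 3× right (reaching (1,4)), down to (2,4), 2× left (reaching (2,2)), down to (3,2) — 7 moves in all.
Check: all required cells visited; 7 ≤ 7 moves.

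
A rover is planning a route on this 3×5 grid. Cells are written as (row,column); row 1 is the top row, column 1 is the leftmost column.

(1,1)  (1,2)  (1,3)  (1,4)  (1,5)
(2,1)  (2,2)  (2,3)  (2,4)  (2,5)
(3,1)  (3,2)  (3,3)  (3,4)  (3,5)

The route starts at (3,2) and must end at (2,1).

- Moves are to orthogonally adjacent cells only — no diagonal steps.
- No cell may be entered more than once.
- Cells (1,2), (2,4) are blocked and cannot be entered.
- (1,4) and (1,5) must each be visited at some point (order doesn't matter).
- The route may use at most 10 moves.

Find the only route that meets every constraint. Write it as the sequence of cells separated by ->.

The 10-move cap with required stops at (1,4), (1,5) leaves no slack for detours.
Route from (3,2): right 3 to (3,5), up 2 to (1,5), left 2 to (1,3), down 1 to (2,3), left 2 to (2,1) — 10 moves in all.
Check: all required cells visited; 10 ≤ 10 moves.

(3,2) -> (3,3) -> (3,4) -> (3,5) -> (2,5) -> (1,5) -> (1,4) -> (1,3) -> (2,3) -> (2,2) -> (2,1)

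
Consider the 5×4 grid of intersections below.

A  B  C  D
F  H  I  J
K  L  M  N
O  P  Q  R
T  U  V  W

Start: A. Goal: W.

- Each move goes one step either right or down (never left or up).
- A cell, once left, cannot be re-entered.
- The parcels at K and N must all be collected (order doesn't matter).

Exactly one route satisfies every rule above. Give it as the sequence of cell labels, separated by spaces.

A F K L M N R W

Moves only go right or down, so the column and row indices never decrease.
Route from A: 2× down (reaching K), 3× right (reaching N), 2× down (reaching W) — 7 moves in all.
Check: all required cells visited.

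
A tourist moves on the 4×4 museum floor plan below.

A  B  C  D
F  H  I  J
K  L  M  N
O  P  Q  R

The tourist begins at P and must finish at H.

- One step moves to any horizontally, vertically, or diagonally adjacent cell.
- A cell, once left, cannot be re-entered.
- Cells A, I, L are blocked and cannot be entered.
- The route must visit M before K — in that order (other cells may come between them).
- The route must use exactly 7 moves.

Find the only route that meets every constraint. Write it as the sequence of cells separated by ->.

The waypoints must appear in the order M, K, with no cell reused.
Route from P: up-right 2 to J, up-left 1 to C, left 1 to B, down-left 1 to F, down 1 to K, up-right 1 to H — 7 moves in all.
Check: order respected (M at step 1, K at step 6); 7 moves as required.

P -> M -> J -> C -> B -> F -> K -> H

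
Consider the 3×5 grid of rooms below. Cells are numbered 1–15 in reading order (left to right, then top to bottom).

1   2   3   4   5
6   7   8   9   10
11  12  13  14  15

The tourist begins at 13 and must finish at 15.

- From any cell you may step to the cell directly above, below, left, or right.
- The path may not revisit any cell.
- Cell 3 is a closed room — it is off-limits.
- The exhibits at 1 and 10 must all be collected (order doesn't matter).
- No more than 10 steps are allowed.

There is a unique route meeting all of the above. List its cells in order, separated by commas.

13, 12, 11, 6, 1, 2, 7, 8, 9, 10, 15

The budget equals the shortest possible length, so every move has to be on a shortest route through the required cells.
Route from 13: left 2 to 11, up 2 to 1, right 1 to 2, down 1 to 7, right 3 to 10, down 1 to 15 — 10 moves in all.
Check: all required cells visited; 10 ≤ 10 moves.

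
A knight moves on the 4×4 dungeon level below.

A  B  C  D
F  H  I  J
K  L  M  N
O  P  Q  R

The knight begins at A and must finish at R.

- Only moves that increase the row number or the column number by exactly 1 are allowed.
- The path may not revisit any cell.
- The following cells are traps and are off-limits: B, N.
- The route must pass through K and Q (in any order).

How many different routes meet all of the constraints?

3

A right/down-only route from A to R makes exactly 3 down-moves and 3 right-moves in some order.
With no other constraints that would be C(6,3) = 20 routes.
A monotone route can only reach the required cells in the order K, Q, so split there and multiply the segment counts (each segment already excludes blocked cells): A→K: 1; K→Q: 3; Q→R: 1; product = 3.
That gives 3 routes.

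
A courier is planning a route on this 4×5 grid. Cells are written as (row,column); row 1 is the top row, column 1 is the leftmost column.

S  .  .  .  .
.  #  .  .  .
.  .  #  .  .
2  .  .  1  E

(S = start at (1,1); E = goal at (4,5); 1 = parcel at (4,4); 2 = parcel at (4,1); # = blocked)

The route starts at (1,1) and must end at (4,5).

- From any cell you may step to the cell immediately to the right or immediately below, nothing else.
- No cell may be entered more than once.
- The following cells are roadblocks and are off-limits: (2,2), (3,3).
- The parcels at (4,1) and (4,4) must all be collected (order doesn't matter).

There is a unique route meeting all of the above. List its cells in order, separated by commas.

Moves only go right or down, so the column and row indices never decrease.
Route from (1,1): down 3 to (4,1), right 4 to (4,5) — 7 moves in all.
Check: all required cells visited.

(1,1), (2,1), (3,1), (4,1), (4,2), (4,3), (4,4), (4,5)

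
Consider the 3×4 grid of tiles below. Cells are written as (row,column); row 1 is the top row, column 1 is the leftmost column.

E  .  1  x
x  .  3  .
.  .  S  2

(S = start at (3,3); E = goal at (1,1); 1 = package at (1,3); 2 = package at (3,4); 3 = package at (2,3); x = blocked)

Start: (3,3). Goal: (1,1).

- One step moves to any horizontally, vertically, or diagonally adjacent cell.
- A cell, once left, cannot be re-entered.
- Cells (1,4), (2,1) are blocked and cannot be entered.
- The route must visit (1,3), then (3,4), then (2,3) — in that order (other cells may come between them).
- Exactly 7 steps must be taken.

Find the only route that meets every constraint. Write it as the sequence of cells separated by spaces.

The waypoints must appear in the order (1,3), (3,4), (2,3), with no cell reused.
Route from (3,3): up-left to (2,2), up-right to (1,3), down-right to (2,4), down to (3,4), 2× up-left (reaching (1,2)), left to (1,1) — 7 moves in all.
Check: order respected (1 at step 2, 2 at step 4, 3 at step 5); 7 moves as required.

(3,3) (2,2) (1,3) (2,4) (3,4) (2,3) (1,2) (1,1)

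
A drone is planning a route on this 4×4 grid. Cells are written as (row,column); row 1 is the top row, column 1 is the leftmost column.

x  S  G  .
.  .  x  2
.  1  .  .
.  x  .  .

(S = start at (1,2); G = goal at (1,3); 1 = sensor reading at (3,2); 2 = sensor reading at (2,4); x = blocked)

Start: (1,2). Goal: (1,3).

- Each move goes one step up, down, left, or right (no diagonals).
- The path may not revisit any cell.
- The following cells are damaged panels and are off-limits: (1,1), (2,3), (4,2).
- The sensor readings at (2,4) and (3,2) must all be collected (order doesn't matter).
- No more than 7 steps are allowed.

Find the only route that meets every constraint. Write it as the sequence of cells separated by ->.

The 7-move cap with required stops at (2,4), (3,2) leaves no slack for detours.
Route from (1,2): down 2 to (3,2), right 2 to (3,4), up 2 to (1,4), left 1 to (1,3) — 7 moves in all.
Check: all required cells visited; 7 ≤ 7 moves.

(1,2) -> (2,2) -> (3,2) -> (3,3) -> (3,4) -> (2,4) -> (1,4) -> (1,3)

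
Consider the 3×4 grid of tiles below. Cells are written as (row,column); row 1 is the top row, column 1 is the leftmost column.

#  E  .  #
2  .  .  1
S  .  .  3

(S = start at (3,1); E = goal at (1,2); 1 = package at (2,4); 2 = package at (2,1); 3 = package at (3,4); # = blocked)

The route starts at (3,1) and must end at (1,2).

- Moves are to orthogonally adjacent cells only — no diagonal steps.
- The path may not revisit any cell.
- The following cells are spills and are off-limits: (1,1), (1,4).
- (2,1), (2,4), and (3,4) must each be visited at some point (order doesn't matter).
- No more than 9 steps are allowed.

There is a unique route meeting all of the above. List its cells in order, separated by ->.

(3,1) -> (2,1) -> (2,2) -> (3,2) -> (3,3) -> (3,4) -> (2,4) -> (2,3) -> (1,3) -> (1,2)

Any route must reach (2,1), (2,4), and (3,4) and still end at (1,2) within 9 moves, so the order of the required stops is forced.
Route from (3,1): up to (2,1), right to (2,2), down to (3,2), 2× right (reaching (3,4)), up to (2,4), left to (2,3), up to (1,3), left to (1,2) — 9 moves in all.
Check: all required cells visited; 9 ≤ 9 moves.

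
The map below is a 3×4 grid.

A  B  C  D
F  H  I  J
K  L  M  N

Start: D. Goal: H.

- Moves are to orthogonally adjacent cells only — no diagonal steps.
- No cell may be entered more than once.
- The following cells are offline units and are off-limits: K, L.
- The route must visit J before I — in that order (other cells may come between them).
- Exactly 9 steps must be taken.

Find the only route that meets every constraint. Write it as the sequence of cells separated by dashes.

D - J - N - M - I - C - B - A - F - H

The waypoints must appear in the order J, I, with no cell reused.
Route from D: 2× down (reaching N), left to M, 2× up (reaching C), 2× left (reaching A), down to F, right to H — 9 moves in all.
Check: order respected (J at step 1, I at step 4); 9 moves as required.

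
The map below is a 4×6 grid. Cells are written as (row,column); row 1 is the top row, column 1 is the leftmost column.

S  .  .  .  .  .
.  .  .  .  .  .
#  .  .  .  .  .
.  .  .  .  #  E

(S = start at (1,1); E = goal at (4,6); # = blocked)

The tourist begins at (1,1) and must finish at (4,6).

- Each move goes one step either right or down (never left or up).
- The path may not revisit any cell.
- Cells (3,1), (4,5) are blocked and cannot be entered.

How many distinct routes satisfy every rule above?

A right/down-only route from (1,1) to (4,6) makes exactly 3 down-moves and 5 right-moves in some order.
With no other constraints that would be C(8,3) = 56 routes.
Subtract routes through each blocked cell (inclusion–exclusion for overlaps): − through (3,1): 6 − through (4,5): 35 + through (3,1)&(4,5): 5 → 20.
That gives 20 routes.

20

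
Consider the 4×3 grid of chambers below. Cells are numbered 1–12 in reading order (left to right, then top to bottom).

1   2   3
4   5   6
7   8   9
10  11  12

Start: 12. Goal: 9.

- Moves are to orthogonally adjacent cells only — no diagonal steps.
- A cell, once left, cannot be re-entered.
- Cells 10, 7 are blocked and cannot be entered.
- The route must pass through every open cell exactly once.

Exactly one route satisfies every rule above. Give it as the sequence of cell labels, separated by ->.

12 -> 11 -> 8 -> 5 -> 4 -> 1 -> 2 -> 3 -> 6 -> 9

Need to visit all 10 open cells exactly once, starting at 12 and ending at 9.
Route from 12: left 1 to 11, up 2 to 5, left 1 to 4, up 1 to 1, right 2 to 3, down 2 to 9 — 9 moves in all.
Check: all 10 open cells covered.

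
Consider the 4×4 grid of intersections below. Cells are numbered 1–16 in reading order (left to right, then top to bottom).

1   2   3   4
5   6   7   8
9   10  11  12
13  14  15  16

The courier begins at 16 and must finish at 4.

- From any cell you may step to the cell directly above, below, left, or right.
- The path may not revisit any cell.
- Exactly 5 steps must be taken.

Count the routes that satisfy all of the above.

6

Need simple routes of exactly 5 moves from 16 to 4 (Manhattan distance 3, so 1 moves are spent on a detour and 1 undoing it).
Enumerating: 16 12 8 7 3 4 | 16 12 11 7 3 4 | 16 12 11 7 8 4 | 16 15 11 7 3 4 | 16 15 11 7 8 4 | 16 15 11 12 8 4.
That gives 6 routes.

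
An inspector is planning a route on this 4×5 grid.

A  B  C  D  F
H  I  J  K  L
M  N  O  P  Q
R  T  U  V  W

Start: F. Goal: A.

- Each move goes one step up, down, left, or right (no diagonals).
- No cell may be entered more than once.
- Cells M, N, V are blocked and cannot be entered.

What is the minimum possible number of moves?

The Manhattan distance from F to A is |1−1| + |5−1| = 4, so at least 4 moves are needed.
A route of 4 moves achieves this: F → D → C → B → A.
Since 4 matches the lower bound, it is optimal.

4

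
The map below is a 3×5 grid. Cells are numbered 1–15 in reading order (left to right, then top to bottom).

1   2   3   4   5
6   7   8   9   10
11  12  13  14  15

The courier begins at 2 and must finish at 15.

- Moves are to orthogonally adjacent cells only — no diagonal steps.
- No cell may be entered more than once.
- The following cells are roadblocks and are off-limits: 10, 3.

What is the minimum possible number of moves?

5

The Manhattan distance from 2 to 15 is |1−3| + |2−5| = 5, so at least 5 moves are needed.
A route of 5 moves achieves this: 2 → 7 → 12 → 13 → 14 → 15.
Since 5 matches the lower bound, it is optimal.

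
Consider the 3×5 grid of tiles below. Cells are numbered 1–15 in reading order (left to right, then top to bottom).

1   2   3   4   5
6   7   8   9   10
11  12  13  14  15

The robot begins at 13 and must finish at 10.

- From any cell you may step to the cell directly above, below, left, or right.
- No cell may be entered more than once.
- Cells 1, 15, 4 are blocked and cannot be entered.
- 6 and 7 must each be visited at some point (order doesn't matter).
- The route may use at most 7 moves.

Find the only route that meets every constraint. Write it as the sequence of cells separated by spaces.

13 12 11 6 7 8 9 10

The 7-move cap with required stops at 6, 7 leaves no slack for detours.
Route from 13: 2× left (reaching 11), up to 6, 4× right (reaching 10) — 7 moves in all.
Check: all required cells visited; 7 ≤ 7 moves.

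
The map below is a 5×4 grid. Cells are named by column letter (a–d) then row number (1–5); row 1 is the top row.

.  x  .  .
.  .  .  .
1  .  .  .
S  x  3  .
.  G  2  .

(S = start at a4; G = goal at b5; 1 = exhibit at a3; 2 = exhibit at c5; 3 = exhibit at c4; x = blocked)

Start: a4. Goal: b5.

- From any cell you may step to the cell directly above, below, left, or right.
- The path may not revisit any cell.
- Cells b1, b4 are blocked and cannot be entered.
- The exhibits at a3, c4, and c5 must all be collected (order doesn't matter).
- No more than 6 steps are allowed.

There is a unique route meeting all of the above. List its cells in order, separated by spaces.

The 6-move cap with required stops at a3, c4, c5 leaves no slack for detours.
Route from a4: up to a3, 2× right (reaching c3), 2× down (reaching c5), left to b5 — 6 moves in all.
Check: all required cells visited; 6 ≤ 6 moves.

a4 a3 b3 c3 c4 c5 b5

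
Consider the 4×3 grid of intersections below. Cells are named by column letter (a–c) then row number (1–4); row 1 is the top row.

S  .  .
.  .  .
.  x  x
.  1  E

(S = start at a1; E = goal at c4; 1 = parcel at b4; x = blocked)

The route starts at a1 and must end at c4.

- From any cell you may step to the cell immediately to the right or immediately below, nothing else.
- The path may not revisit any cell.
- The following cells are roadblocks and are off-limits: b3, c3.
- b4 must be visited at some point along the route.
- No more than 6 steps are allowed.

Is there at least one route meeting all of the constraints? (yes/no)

One route that works: a1 → a2 → a3 → a4 → b4 → c4.

yes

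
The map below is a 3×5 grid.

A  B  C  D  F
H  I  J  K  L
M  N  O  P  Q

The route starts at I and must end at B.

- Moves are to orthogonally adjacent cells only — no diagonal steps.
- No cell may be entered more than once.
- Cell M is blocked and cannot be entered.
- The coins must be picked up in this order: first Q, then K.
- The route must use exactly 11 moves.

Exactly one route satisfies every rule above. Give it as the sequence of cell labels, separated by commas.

I, N, O, P, Q, L, F, D, K, J, C, B

The waypoints must appear in the order Q, K, with no cell reused.
Route from I: down to N, 3× right (reaching Q), 2× up (reaching F), left to D, down to K, left to J, up to C, left to B — 11 moves in all.
Check: order respected (Q at step 4, K at step 8); 11 moves as required.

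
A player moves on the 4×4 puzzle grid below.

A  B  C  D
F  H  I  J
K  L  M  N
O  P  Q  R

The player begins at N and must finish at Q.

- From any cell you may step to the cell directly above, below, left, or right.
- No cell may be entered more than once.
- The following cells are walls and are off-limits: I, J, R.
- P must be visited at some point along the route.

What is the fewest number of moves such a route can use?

4

Any route passes through P somewhere between N and Q. Summing Manhattan distances along the two legs (N → P → Q) gives a lower bound of 3 + 1 = 4 moves.
A route of 4 moves achieves this: N → M → L → P → Q.
Since 4 matches the lower bound, it is optimal.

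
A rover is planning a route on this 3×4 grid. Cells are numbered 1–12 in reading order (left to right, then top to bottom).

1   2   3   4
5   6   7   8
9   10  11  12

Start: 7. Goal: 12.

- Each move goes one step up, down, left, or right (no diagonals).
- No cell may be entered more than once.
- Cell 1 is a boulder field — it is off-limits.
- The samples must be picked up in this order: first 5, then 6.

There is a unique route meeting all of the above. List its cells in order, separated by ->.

7 -> 11 -> 10 -> 9 -> 5 -> 6 -> 2 -> 3 -> 4 -> 8 -> 12

The waypoints must appear in the order 5, 6, with no cell reused.
Route from 7: down to 11, 2× left (reaching 9), up to 5, right to 6, up to 2, 2× right (reaching 4), 2× down (reaching 12) — 10 moves in all.
Check: order respected (5 at step 4, 6 at step 5).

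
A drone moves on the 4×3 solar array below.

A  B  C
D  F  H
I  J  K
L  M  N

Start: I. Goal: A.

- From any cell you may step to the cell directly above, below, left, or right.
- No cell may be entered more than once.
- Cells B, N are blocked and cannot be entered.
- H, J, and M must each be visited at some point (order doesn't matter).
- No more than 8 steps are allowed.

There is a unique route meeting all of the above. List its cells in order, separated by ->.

Any route must reach H, J, and M and still end at A within 8 moves, so the order of the required stops is forced.
Route from I: down 1 to L, right 1 to M, up 1 to J, right 1 to K, up 1 to H, left 2 to D, up 1 to A — 8 moves in all.
Check: all required cells visited; 8 ≤ 8 moves.

I -> L -> M -> J -> K -> H -> F -> D -> A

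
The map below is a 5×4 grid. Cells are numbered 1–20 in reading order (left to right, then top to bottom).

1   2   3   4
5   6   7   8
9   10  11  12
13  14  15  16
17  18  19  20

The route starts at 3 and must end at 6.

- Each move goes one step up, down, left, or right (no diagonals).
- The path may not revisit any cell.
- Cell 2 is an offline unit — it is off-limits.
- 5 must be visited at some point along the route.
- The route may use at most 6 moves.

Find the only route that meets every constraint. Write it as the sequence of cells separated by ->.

3 -> 7 -> 11 -> 10 -> 9 -> 5 -> 6

The 6-move cap with required stops at 5 leaves no slack for detours.
Route from 3: 2× down (reaching 11), 2× left (reaching 9), up to 5, right to 6 — 6 moves in all.
Check: all required cells visited; 6 ≤ 6 moves.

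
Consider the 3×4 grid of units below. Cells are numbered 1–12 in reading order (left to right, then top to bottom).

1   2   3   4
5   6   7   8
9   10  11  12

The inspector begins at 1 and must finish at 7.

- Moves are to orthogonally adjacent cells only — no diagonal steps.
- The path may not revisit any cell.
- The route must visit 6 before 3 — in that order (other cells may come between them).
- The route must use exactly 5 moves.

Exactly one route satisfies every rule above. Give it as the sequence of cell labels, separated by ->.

1 -> 5 -> 6 -> 2 -> 3 -> 7

The waypoints must appear in the order 6, 3, with no cell reused.
Route from 1: down 1 to 5, right 1 to 6, up 1 to 2, right 1 to 3, down 1 to 7 — 5 moves in all.
Check: order respected (6 at step 2, 3 at step 4); 5 moves as required.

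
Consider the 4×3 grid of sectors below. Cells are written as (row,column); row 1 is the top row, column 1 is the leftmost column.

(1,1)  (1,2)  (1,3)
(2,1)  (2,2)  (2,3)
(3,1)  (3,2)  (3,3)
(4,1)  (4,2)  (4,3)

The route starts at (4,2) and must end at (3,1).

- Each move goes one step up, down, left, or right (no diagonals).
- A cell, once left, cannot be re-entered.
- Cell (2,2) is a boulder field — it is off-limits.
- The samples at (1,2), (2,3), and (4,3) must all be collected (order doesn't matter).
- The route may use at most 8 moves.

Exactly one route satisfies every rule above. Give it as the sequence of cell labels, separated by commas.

(4,2), (4,3), (3,3), (2,3), (1,3), (1,2), (1,1), (2,1), (3,1)

Any route must reach (1,2), (2,3), and (4,3) and still end at (3,1) within 8 moves, so the order of the required stops is forced.
Route from (4,2): right 1 to (4,3), up 3 to (1,3), left 2 to (1,1), down 2 to (3,1) — 8 moves in all.
Check: all required cells visited; 8 ≤ 8 moves.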